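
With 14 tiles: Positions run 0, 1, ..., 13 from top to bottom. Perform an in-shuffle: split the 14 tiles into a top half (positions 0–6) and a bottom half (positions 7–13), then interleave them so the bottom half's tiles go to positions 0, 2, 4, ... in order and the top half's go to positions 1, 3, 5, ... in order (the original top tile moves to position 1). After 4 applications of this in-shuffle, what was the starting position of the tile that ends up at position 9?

Work backwards from position 9, undoing one in-shuffle at a time:
9 ← 4 ← 9 ← 4 ← 9
So the tile now at position 9 started at position 9.

9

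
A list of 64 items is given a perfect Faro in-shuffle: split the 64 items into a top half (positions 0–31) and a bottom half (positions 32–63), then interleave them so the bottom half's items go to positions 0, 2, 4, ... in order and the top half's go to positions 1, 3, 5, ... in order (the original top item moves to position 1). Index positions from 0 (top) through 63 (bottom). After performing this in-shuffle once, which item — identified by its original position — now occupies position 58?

Work backwards from position 58, undoing one in-shuffle at a time:
58 ← 61
So the item now at position 58 started at position 61.

61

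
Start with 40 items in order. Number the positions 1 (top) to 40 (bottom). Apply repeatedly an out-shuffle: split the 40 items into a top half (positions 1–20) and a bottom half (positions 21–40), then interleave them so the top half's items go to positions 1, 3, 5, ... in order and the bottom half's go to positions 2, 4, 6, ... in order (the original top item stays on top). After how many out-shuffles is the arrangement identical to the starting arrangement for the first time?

The out-shuffle permutes the 40 positions with cycle lengths [1, 1, 2, 12, 12, 12].
Every item is home exactly when every cycle has completed a whole number of laps, i.e. after lcm(1, 2, 12) = 12 out-shuffles.

12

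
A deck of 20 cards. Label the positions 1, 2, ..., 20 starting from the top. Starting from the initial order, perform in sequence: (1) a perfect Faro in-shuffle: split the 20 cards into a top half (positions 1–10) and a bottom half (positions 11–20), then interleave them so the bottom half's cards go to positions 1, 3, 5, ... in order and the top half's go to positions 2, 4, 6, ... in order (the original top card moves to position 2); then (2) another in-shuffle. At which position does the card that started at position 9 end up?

15

Track the card from position 9 forward through each operation:
  after op 1 (in-shuffle): 9 → 18
  after op 2 (in-shuffle): 18 → 15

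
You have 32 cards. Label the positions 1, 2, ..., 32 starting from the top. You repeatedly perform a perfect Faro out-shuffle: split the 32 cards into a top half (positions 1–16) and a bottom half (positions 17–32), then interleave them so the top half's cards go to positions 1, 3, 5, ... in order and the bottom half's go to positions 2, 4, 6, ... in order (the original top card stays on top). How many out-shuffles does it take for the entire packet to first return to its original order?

5

The out-shuffle permutes the 32 positions with cycle lengths [1, 1, 5, 5, 5, 5, 5, 5].
Every card is home exactly when every cycle has completed a whole number of laps, i.e. after lcm(1, 5) = 5 out-shuffles.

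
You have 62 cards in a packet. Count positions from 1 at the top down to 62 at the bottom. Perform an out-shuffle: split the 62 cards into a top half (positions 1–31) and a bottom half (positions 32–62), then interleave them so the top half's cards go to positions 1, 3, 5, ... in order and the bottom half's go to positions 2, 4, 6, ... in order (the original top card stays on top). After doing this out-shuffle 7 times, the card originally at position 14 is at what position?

Track the card's position through each out-shuffle:
14 → 27 → 53 → 44 → 26 → 51 → 40 → 18

18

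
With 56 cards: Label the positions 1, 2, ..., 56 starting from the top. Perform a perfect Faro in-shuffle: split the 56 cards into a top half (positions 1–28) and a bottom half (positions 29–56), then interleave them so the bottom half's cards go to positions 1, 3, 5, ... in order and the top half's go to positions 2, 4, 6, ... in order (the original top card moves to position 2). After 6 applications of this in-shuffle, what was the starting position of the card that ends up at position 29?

53

Work backwards from position 29, undoing one in-shuffle at a time:
29 ← 43 ← 50 ← 25 ← 41 ← 49 ← 53
So the card now at position 29 started at position 53.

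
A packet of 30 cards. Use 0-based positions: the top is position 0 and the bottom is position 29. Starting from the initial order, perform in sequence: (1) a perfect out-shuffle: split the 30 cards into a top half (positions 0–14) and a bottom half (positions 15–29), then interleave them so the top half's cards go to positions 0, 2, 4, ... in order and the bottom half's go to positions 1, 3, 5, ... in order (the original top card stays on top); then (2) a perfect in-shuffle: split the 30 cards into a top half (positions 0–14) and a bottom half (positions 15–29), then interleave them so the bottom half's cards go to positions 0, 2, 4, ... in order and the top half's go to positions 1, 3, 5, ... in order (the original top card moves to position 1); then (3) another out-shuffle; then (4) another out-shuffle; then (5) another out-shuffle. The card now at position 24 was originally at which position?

15

Undo the operations in reverse order, starting from position 24:
  undo op 5 (out-shuffle, from top half): 24 ← 12
  undo op 4 (out-shuffle, from top half): 12 ← 6
  undo op 3 (out-shuffle, from top half): 6 ← 3
  undo op 2 (in-shuffle, from top half): 3 ← 1
  undo op 1 (out-shuffle, from bottom half): 1 ← 15
So the card at position 24 came from original position 15.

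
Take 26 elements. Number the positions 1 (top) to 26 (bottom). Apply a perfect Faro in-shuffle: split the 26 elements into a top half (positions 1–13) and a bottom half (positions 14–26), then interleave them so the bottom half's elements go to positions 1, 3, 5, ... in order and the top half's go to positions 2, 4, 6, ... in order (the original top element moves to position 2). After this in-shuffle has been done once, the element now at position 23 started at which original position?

Work backwards from position 23, undoing one in-shuffle at a time:
23 ← 25
So the element now at position 23 started at position 25.

25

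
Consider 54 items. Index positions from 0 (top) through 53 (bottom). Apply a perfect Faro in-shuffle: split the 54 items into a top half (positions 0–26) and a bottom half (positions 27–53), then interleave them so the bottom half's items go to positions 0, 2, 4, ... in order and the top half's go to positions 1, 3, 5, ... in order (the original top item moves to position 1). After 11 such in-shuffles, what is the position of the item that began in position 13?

Track the item's position through each in-shuffle:
13 → 27 → 0 → 1 → 3 → 7 → 15 → 31 → 8 → 17 → 35 → 16

16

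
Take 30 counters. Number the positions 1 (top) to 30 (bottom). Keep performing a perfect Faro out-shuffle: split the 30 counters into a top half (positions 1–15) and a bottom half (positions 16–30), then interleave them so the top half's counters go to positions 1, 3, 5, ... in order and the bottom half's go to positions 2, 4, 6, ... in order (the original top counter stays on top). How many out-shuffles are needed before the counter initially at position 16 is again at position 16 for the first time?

28

Follow position 16 under repeated out-shuffles:
16 → 2 → 3 → 5 → 9 → 17 → 4 → 7 → ... → 16 (length 28)
It first returns after 28 out-shuffles.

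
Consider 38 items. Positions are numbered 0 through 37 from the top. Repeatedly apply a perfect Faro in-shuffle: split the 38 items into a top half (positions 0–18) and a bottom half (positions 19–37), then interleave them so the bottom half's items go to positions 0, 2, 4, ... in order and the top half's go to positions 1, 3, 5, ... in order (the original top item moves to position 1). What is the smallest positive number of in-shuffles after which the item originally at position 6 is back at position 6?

Follow position 6 under repeated in-shuffles:
6 → 13 → 27 → 16 → 33 → 28 → 18 → 37 → 36 → 34 → 30 → 22 → 6
It first returns after 12 in-shuffles.

12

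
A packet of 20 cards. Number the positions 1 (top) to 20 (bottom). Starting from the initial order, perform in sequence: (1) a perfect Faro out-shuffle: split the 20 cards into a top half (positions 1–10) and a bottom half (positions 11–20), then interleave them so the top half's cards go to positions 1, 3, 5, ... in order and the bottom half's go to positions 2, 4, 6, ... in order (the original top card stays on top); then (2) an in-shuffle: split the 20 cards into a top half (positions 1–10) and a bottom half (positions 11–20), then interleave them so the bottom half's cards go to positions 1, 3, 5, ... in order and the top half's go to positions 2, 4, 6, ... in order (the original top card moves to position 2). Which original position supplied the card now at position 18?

5

Undo the operations in reverse order, starting from position 18:
  undo op 2 (in-shuffle, from top half): 18 ← 9
  undo op 1 (out-shuffle, from top half): 9 ← 5
So the card at position 18 came from original position 5.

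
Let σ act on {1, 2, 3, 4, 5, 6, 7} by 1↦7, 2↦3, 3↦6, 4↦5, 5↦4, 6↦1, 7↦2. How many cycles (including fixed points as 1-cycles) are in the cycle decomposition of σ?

Cycle decomposition: (1 7 2 3 6) (4 5).
2 cycles.

2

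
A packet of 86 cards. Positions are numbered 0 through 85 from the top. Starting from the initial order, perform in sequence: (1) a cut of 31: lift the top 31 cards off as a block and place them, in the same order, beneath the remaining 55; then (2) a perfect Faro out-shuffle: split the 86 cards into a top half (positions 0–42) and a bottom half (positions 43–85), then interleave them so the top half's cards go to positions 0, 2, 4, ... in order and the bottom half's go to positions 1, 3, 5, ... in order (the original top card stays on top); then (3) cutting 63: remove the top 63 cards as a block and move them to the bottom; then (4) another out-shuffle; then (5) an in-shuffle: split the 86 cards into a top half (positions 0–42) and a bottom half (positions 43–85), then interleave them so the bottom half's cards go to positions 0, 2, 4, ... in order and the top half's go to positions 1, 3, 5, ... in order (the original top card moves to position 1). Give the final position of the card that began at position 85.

15

Track the card from position 85 forward through each operation:
  after op 1 (cut 31): 85 → 54
  after op 2 (out-shuffle): 54 → 23
  after op 3 (cut 63): 23 → 46
  after op 4 (out-shuffle): 46 → 7
  after op 5 (in-shuffle): 7 → 15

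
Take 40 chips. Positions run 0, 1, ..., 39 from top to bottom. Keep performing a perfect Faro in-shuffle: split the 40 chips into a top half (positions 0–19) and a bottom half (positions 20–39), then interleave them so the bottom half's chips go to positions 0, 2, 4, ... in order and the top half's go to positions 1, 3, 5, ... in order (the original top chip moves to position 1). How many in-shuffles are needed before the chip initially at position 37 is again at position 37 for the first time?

Follow position 37 under repeated in-shuffles:
37 → 34 → 28 → 16 → 33 → 26 → 12 → 25 → 10 → 21 → 2 → 5 → 11 → 23 → 6 → 13 → 27 → 14 → 29 → 18 → 37
It first returns after 20 in-shuffles.

20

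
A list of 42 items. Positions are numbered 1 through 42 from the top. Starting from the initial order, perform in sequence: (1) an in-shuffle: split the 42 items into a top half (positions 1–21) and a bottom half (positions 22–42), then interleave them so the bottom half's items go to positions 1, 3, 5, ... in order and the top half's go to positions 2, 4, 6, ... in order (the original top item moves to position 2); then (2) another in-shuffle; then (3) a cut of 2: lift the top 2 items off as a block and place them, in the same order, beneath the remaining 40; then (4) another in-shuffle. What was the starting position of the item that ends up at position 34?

37

Undo the operations in reverse order, starting from position 34:
  undo op 4 (in-shuffle, from top half): 34 ← 17
  undo op 3 (cut 2): 17 ← 19
  undo op 2 (in-shuffle, from bottom half): 19 ← 31
  undo op 1 (in-shuffle, from bottom half): 31 ← 37
So the item at position 34 came from original position 37.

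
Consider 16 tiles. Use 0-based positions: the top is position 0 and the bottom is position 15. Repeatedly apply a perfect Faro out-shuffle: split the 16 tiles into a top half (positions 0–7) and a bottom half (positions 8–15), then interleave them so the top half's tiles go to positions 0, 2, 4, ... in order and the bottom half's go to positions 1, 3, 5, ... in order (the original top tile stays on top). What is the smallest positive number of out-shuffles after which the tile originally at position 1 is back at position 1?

4

Follow position 1 under repeated out-shuffles:
1 → 2 → 4 → 8 → 1
It first returns after 4 out-shuffles.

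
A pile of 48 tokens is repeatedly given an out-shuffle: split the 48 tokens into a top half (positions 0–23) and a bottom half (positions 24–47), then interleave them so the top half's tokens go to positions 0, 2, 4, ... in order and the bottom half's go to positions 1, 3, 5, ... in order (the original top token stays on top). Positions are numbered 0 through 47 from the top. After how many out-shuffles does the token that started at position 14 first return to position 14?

Follow position 14 under repeated out-shuffles:
14 → 28 → 9 → 18 → 36 → 25 → 3 → 6 → ... → 14 (length 23)
It first returns after 23 out-shuffles.

23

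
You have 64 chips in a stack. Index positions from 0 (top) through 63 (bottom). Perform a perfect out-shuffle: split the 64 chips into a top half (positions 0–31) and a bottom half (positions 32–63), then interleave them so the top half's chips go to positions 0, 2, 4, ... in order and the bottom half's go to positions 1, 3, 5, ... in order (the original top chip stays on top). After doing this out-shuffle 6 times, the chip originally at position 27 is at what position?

27

Track the chip's position through each out-shuffle:
27 → 54 → 45 → 27 → 54 → 45 → 27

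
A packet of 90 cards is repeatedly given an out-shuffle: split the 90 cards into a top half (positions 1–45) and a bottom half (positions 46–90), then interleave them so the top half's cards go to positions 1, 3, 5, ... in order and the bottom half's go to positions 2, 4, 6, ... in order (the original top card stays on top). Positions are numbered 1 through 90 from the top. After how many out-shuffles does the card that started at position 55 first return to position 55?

11

Follow position 55 under repeated out-shuffles:
55 → 20 → 39 → 77 → 64 → 38 → 75 → 60 → 30 → 59 → 28 → 55
It first returns after 11 out-shuffles.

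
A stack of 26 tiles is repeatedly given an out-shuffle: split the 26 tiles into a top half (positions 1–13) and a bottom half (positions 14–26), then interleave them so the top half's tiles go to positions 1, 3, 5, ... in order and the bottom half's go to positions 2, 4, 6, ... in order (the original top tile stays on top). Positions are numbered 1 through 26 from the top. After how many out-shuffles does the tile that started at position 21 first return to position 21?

4

Follow position 21 under repeated out-shuffles:
21 → 16 → 6 → 11 → 21
It first returns after 4 out-shuffles.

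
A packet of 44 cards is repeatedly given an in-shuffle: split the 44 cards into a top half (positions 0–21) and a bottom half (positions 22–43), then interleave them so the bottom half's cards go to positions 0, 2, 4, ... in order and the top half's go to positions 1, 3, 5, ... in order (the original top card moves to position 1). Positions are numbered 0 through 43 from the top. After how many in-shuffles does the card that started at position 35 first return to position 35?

4

Follow position 35 under repeated in-shuffles:
35 → 26 → 8 → 17 → 35
It first returns after 4 in-shuffles.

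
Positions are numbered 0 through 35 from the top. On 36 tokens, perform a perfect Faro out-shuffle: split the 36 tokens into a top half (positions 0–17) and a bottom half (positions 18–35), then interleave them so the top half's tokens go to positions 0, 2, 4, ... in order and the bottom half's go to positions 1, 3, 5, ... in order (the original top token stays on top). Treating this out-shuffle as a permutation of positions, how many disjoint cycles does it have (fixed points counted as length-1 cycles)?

Trace each unvisited position around until it returns:
(0) (1 2 4 8 16 32 ... len 12) (3 6 12 24 13 26 ... len 12) (5 10 20) (7 14 28 21) (15 30 25) (35)
7 cycles in total.

7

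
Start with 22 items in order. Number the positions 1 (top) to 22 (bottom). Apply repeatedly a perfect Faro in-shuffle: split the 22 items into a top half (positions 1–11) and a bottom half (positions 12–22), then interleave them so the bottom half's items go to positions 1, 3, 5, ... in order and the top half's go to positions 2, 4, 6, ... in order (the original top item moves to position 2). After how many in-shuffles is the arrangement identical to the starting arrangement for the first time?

11

The in-shuffle permutes the 22 positions with cycle lengths [11, 11].
Every item is home exactly when every cycle has completed a whole number of laps, i.e. after lcm(11) = 11 in-shuffles.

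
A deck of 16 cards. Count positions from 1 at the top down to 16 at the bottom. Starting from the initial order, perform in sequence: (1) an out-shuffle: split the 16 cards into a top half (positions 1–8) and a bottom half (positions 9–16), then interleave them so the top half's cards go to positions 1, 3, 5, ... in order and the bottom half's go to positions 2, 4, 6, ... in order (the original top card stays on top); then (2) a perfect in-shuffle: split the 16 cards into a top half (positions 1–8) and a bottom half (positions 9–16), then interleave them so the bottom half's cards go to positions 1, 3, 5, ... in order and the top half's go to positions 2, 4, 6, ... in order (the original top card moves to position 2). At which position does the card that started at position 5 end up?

Track the card from position 5 forward through each operation:
  after op 1 (out-shuffle): 5 → 9
  after op 2 (in-shuffle): 9 → 1

1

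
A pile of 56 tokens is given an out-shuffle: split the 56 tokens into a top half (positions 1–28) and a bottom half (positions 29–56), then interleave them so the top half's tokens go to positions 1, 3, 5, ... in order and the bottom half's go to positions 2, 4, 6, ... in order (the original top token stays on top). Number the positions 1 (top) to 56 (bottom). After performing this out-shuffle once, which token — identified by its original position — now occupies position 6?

Work backwards from position 6, undoing one out-shuffle at a time:
6 ← 31
So the token now at position 6 started at position 31.

31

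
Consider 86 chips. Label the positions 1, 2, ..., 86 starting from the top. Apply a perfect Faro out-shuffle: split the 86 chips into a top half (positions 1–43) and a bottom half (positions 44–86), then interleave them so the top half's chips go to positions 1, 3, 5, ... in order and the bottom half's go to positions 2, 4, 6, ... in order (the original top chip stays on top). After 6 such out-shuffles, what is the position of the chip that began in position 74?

83

Track the chip's position through each out-shuffle:
74 → 62 → 38 → 75 → 64 → 42 → 83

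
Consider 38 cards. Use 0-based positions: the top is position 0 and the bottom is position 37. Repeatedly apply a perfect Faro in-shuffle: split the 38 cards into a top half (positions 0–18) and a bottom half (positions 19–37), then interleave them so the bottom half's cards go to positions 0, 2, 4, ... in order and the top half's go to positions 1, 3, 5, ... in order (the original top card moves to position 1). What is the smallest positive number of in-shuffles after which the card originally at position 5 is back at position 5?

12

Follow position 5 under repeated in-shuffles:
5 → 11 → 23 → 8 → 17 → 35 → 32 → 26 → 14 → 29 → 20 → 2 → 5
It first returns after 12 in-shuffles.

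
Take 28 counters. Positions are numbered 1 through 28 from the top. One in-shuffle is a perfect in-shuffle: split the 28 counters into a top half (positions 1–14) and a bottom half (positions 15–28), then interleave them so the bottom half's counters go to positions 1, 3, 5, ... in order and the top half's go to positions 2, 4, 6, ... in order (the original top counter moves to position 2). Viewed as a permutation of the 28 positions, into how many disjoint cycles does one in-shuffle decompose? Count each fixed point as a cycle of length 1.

1

Trace each unvisited position around until it returns:
(1 2 4 8 16 3 ... len 28)
1 cycle in total.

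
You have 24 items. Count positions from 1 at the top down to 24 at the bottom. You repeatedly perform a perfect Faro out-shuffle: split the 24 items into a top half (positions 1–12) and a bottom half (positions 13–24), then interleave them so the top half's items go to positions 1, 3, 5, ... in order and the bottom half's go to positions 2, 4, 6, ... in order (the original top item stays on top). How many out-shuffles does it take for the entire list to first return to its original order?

The out-shuffle permutes the 24 positions with cycle lengths [1, 1, 11, 11].
Every item is home exactly when every cycle has completed a whole number of laps, i.e. after lcm(1, 11) = 11 out-shuffles.

11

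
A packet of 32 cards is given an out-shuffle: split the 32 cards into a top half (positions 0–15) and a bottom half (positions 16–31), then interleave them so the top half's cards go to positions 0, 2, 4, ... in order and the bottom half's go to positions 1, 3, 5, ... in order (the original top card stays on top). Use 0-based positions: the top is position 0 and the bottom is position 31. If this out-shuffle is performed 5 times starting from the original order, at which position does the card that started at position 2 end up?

2

Track the card's position through each out-shuffle:
2 → 4 → 8 → 16 → 1 → 2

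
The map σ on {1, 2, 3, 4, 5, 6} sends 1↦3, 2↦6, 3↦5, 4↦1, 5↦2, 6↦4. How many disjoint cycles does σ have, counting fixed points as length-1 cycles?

1

Cycle decomposition: (1 3 5 2 6 4).
1 cycle.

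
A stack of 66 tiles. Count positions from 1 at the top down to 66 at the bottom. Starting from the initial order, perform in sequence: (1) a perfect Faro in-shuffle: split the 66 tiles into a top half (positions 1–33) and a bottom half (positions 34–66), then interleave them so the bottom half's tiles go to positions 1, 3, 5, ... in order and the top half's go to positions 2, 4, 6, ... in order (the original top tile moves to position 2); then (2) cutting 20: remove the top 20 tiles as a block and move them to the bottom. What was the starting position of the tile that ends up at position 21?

Undo the operations in reverse order, starting from position 21:
  undo op 2 (cut 20): 21 ← 41
  undo op 1 (in-shuffle, from bottom half): 41 ← 54
So the tile at position 21 came from original position 54.

54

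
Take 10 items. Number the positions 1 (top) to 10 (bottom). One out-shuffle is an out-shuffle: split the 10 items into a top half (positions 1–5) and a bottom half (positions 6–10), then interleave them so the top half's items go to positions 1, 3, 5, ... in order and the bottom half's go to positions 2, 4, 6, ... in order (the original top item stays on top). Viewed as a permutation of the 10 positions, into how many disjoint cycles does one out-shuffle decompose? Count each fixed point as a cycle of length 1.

4

Trace each unvisited position around until it returns:
(1) (2 3 5 9 8 6) (4 7) (10)
4 cycles in total.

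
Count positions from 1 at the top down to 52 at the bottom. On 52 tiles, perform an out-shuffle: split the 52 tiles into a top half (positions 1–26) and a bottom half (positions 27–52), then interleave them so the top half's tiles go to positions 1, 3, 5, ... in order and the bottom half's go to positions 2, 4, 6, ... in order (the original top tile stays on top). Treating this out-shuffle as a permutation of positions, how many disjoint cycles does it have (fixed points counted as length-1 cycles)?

9

Trace each unvisited position around until it returns:
(1) (2 3 5 9 17 33 14 27) (4 7 13 25 49 46 40 28) (6 11 21 41 30 8 15 29) (10 19 37 22 43 34 16 31) (12 23 45 38 24 47 42 32) (18 35) (20 39 26 51 50 48 44 36) ... plus 1 more
9 cycles in total.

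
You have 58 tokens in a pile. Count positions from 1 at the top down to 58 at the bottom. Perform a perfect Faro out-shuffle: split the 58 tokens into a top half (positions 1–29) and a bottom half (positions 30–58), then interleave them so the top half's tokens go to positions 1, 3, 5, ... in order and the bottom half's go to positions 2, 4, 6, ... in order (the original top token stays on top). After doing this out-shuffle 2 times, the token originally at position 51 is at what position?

30

Track the token's position through each out-shuffle:
51 → 44 → 30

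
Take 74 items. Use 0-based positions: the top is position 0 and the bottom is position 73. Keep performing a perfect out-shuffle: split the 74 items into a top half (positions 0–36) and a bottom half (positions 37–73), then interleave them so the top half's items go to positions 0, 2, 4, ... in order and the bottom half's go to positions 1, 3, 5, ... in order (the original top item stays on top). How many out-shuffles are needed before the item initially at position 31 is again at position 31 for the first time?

Follow position 31 under repeated out-shuffles:
31 → 62 → 51 → 29 → 58 → 43 → 13 → 26 → 52 → 31
It first returns after 9 out-shuffles.

9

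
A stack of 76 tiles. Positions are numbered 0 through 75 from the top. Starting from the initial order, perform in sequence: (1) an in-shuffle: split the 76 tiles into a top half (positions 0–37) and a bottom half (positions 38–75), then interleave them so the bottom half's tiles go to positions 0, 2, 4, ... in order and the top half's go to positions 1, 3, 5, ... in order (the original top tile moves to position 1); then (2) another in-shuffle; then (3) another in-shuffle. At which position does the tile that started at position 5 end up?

Track the tile from position 5 forward through each operation:
  after op 1 (in-shuffle): 5 → 11
  after op 2 (in-shuffle): 11 → 23
  after op 3 (in-shuffle): 23 → 47

47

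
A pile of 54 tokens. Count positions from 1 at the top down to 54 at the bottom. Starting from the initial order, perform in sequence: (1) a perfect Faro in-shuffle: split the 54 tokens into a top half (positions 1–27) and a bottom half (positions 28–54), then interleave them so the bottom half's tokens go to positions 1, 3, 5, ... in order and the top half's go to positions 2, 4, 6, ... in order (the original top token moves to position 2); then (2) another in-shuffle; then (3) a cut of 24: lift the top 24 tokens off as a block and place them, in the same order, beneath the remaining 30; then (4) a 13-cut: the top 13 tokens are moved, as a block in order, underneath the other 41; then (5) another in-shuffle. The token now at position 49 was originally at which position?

50

Undo the operations in reverse order, starting from position 49:
  undo op 5 (in-shuffle, from bottom half): 49 ← 52
  undo op 4 (cut 13): 52 ← 11
  undo op 3 (cut 24): 11 ← 35
  undo op 2 (in-shuffle, from bottom half): 35 ← 45
  undo op 1 (in-shuffle, from bottom half): 45 ← 50
So the token at position 49 came from original position 50.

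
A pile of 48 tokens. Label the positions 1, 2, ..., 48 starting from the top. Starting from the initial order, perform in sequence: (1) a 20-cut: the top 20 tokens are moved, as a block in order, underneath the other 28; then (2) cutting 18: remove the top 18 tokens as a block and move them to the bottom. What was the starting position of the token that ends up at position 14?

4

Undo the operations in reverse order, starting from position 14:
  undo op 2 (cut 18): 14 ← 32
  undo op 1 (cut 20): 32 ← 4
So the token at position 14 came from original position 4.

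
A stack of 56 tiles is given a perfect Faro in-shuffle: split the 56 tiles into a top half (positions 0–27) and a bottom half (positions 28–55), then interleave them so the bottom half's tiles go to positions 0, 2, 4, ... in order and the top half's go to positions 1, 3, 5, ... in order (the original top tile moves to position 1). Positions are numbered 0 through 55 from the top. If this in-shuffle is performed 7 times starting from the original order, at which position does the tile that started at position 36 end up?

Track the tile's position through each in-shuffle:
36 → 16 → 33 → 10 → 21 → 43 → 30 → 4

4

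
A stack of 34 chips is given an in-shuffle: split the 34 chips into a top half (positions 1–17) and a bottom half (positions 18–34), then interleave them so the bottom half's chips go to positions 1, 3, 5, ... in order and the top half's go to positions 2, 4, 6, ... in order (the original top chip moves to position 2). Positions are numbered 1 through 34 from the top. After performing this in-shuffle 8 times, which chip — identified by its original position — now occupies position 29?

Work backwards from position 29, undoing one in-shuffle at a time:
29 ← 32 ← 16 ← 8 ← 4 ← 2 ← 1 ← 18 ← 9
So the chip now at position 29 started at position 9.

9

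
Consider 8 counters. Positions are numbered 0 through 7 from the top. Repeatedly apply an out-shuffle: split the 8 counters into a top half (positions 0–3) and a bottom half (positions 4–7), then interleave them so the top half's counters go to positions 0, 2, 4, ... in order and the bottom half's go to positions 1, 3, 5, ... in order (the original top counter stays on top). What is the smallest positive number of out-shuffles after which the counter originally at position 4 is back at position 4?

Follow position 4 under repeated out-shuffles:
4 → 1 → 2 → 4
It first returns after 3 out-shuffles.

3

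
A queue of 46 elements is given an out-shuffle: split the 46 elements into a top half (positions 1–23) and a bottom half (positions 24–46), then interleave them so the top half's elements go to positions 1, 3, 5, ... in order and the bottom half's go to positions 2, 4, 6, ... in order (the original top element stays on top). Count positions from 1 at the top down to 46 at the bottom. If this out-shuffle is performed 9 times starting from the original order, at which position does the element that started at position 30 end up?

44

Track the element's position through each out-shuffle:
30 → 14 → 27 → 8 → 15 → 29 → 12 → 23 → 45 → 44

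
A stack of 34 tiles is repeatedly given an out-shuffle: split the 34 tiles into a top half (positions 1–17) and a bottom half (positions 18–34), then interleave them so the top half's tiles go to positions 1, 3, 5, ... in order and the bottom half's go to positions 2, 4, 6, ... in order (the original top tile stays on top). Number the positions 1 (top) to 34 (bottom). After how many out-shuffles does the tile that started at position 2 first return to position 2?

Follow position 2 under repeated out-shuffles:
2 → 3 → 5 → 9 → 17 → 33 → 32 → 30 → 26 → 18 → 2
It first returns after 10 out-shuffles.

10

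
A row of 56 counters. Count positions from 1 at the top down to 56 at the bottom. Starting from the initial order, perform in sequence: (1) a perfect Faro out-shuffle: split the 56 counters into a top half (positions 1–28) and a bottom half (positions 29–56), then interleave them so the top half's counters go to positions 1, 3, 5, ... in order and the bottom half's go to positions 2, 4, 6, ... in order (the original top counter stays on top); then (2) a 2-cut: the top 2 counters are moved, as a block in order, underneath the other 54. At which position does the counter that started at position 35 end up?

Track the counter from position 35 forward through each operation:
  after op 1 (out-shuffle): 35 → 14
  after op 2 (cut 2): 14 → 12

12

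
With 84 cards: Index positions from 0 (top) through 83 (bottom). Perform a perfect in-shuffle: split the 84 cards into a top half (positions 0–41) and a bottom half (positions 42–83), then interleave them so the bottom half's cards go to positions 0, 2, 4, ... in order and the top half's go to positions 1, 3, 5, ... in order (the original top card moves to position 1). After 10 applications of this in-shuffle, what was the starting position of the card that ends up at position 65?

Work backwards from position 65, undoing one in-shuffle at a time:
65 ← 32 ← 58 ← 71 ← 35 ← 17 ← 8 ← 46 ← 65 ← 32 ← 58
So the card now at position 65 started at position 58.

58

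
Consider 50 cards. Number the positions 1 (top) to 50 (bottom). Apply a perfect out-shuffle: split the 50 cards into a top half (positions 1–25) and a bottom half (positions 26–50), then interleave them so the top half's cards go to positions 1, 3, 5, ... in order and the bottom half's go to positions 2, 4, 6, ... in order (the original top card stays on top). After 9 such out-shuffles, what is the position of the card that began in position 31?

Track the card's position through each out-shuffle:
31 → 12 → 23 → 45 → 40 → 30 → 10 → 19 → 37 → 24

24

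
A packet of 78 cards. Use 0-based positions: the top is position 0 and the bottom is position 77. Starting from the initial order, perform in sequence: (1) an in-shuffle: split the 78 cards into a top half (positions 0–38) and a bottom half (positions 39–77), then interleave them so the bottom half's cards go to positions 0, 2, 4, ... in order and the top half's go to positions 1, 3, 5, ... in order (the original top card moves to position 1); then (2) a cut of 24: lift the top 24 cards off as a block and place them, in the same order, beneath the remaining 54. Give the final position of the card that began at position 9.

Track the card from position 9 forward through each operation:
  after op 1 (in-shuffle): 9 → 19
  after op 2 (cut 24): 19 → 73

73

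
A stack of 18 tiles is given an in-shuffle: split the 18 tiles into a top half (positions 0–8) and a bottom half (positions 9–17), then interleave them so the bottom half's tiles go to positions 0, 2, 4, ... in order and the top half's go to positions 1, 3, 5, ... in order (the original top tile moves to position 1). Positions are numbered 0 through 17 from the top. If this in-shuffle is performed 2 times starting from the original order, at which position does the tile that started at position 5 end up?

4

Track the tile's position through each in-shuffle:
5 → 11 → 4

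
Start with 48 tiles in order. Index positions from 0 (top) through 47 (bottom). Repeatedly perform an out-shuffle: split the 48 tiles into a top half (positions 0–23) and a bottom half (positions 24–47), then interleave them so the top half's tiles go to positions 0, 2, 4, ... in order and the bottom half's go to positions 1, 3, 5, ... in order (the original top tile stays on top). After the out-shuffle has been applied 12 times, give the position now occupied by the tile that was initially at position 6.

42

Track the tile's position through each out-shuffle:
6 → 12 → 24 → 1 → 2 → 4 → 8 → 16 → 32 → 17 → 34 → 21 → 42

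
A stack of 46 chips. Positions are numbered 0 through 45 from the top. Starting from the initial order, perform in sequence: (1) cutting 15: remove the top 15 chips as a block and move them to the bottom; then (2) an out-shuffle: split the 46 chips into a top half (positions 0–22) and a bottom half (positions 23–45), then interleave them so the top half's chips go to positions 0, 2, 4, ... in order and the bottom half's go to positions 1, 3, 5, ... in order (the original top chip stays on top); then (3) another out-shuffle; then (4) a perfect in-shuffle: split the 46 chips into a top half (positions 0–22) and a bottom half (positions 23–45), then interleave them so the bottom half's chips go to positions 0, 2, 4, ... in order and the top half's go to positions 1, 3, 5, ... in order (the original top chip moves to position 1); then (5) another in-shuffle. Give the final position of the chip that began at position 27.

15

Track the chip from position 27 forward through each operation:
  after op 1 (cut 15): 27 → 12
  after op 2 (out-shuffle): 12 → 24
  after op 3 (out-shuffle): 24 → 3
  after op 4 (in-shuffle): 3 → 7
  after op 5 (in-shuffle): 7 → 15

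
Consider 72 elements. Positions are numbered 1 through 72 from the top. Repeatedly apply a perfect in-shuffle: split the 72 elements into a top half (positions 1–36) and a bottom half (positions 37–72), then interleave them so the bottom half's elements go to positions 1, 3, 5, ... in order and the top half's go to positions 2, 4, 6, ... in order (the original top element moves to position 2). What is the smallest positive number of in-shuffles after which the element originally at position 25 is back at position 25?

Follow position 25 under repeated in-shuffles:
25 → 50 → 27 → 54 → 35 → 70 → 67 → 61 → 49 → 25
It first returns after 9 in-shuffles.

9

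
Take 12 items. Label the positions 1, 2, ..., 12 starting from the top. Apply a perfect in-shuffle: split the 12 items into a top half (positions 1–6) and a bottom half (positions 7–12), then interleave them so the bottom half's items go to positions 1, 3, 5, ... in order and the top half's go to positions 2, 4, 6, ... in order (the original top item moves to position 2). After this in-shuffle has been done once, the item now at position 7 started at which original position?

Work backwards from position 7, undoing one in-shuffle at a time:
7 ← 10
So the item now at position 7 started at position 10.

10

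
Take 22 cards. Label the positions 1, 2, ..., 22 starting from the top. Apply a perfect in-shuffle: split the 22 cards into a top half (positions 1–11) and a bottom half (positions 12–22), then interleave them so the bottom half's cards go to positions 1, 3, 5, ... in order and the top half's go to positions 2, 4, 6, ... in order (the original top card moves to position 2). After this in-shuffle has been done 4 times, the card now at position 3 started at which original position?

Work backwards from position 3, undoing one in-shuffle at a time:
3 ← 13 ← 18 ← 9 ← 16
So the card now at position 3 started at position 16.

16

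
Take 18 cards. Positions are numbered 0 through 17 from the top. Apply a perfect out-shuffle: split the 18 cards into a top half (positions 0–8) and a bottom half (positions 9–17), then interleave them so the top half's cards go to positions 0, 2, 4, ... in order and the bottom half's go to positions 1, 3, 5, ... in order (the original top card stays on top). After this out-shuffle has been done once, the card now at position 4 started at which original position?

2

Work backwards from position 4, undoing one out-shuffle at a time:
4 ← 2
So the card now at position 4 started at position 2.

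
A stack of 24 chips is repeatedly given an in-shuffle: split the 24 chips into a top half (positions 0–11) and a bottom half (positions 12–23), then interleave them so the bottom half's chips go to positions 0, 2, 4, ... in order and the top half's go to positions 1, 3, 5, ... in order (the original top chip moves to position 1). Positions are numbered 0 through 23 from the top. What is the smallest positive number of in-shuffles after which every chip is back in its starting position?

The in-shuffle permutes the 24 positions with cycle lengths [4, 20].
Every chip is home exactly when every cycle has completed a whole number of laps, i.e. after lcm(4, 20) = 20 in-shuffles.

20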